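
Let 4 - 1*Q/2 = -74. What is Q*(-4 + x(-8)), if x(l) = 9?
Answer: 780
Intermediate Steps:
Q = 156 (Q = 8 - 2*(-74) = 8 + 148 = 156)
Q*(-4 + x(-8)) = 156*(-4 + 9) = 156*5 = 780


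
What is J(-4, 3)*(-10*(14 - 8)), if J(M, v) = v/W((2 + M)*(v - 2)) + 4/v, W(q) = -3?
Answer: -20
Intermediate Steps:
J(M, v) = 4/v - v/3 (J(M, v) = v/(-3) + 4/v = v*(-⅓) + 4/v = -v/3 + 4/v = 4/v - v/3)
J(-4, 3)*(-10*(14 - 8)) = (4/3 - ⅓*3)*(-10*(14 - 8)) = (4*(⅓) - 1)*(-10*6) = (4/3 - 1)*(-60) = (⅓)*(-60) = -20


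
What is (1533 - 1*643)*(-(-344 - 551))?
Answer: 796550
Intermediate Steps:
(1533 - 1*643)*(-(-344 - 551)) = (1533 - 643)*(-1*(-895)) = 890*895 = 796550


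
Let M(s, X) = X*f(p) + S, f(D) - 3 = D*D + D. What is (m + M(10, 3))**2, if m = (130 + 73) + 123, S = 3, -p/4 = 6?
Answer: 3976036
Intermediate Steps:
p = -24 (p = -4*6 = -24)
f(D) = 3 + D + D**2 (f(D) = 3 + (D*D + D) = 3 + (D**2 + D) = 3 + (D + D**2) = 3 + D + D**2)
M(s, X) = 3 + 555*X (M(s, X) = X*(3 - 24 + (-24)**2) + 3 = X*(3 - 24 + 576) + 3 = X*555 + 3 = 555*X + 3 = 3 + 555*X)
m = 326 (m = 203 + 123 = 326)
(m + M(10, 3))**2 = (326 + (3 + 555*3))**2 = (326 + (3 + 1665))**2 = (326 + 1668)**2 = 1994**2 = 3976036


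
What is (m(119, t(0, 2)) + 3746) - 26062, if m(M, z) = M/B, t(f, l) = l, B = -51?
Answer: -66955/3 ≈ -22318.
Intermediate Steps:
m(M, z) = -M/51 (m(M, z) = M/(-51) = M*(-1/51) = -M/51)
(m(119, t(0, 2)) + 3746) - 26062 = (-1/51*119 + 3746) - 26062 = (-7/3 + 3746) - 26062 = 11231/3 - 26062 = -66955/3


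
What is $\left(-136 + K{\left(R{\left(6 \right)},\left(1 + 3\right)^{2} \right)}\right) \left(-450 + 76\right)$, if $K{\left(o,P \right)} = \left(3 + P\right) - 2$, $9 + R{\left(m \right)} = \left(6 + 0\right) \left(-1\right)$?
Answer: $44506$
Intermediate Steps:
$R{\left(m \right)} = -15$ ($R{\left(m \right)} = -9 + \left(6 + 0\right) \left(-1\right) = -9 + 6 \left(-1\right) = -9 - 6 = -15$)
$K{\left(o,P \right)} = 1 + P$
$\left(-136 + K{\left(R{\left(6 \right)},\left(1 + 3\right)^{2} \right)}\right) \left(-450 + 76\right) = \left(-136 + \left(1 + \left(1 + 3\right)^{2}\right)\right) \left(-450 + 76\right) = \left(-136 + \left(1 + 4^{2}\right)\right) \left(-374\right) = \left(-136 + \left(1 + 16\right)\right) \left(-374\right) = \left(-136 + 17\right) \left(-374\right) = \left(-119\right) \left(-374\right) = 44506$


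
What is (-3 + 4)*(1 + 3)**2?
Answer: 16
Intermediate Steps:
(-3 + 4)*(1 + 3)**2 = 1*4**2 = 1*16 = 16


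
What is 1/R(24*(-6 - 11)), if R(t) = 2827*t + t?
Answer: -1/1153824 ≈ -8.6668e-7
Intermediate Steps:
R(t) = 2828*t
1/R(24*(-6 - 11)) = 1/(2828*(24*(-6 - 11))) = 1/(2828*(24*(-17))) = 1/(2828*(-408)) = 1/(-1153824) = -1/1153824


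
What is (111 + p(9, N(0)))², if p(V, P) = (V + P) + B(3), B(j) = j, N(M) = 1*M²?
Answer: 15129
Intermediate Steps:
N(M) = M²
p(V, P) = 3 + P + V (p(V, P) = (V + P) + 3 = (P + V) + 3 = 3 + P + V)
(111 + p(9, N(0)))² = (111 + (3 + 0² + 9))² = (111 + (3 + 0 + 9))² = (111 + 12)² = 123² = 15129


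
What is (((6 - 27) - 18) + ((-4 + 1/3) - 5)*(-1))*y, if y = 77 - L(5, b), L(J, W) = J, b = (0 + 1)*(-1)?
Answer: -2184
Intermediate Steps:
b = -1 (b = 1*(-1) = -1)
y = 72 (y = 77 - 1*5 = 77 - 5 = 72)
(((6 - 27) - 18) + ((-4 + 1/3) - 5)*(-1))*y = (((6 - 27) - 18) + ((-4 + 1/3) - 5)*(-1))*72 = ((-21 - 18) + ((-4 + 1/3) - 5)*(-1))*72 = (-39 + (-11/3 - 5)*(-1))*72 = (-39 - 26/3*(-1))*72 = (-39 + 26/3)*72 = -91/3*72 = -2184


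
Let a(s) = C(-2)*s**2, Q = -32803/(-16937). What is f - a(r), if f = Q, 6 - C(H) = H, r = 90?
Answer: -1097484797/16937 ≈ -64798.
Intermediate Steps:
C(H) = 6 - H
Q = 32803/16937 (Q = -32803*(-1/16937) = 32803/16937 ≈ 1.9368)
f = 32803/16937 ≈ 1.9368
a(s) = 8*s**2 (a(s) = (6 - 1*(-2))*s**2 = (6 + 2)*s**2 = 8*s**2)
f - a(r) = 32803/16937 - 8*90**2 = 32803/16937 - 8*8100 = 32803/16937 - 1*64800 = 32803/16937 - 64800 = -1097484797/16937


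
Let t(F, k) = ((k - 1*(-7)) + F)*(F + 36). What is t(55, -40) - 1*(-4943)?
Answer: 6945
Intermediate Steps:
t(F, k) = (36 + F)*(7 + F + k) (t(F, k) = ((k + 7) + F)*(36 + F) = ((7 + k) + F)*(36 + F) = (7 + F + k)*(36 + F) = (36 + F)*(7 + F + k))
t(55, -40) - 1*(-4943) = (252 + 55**2 + 36*(-40) + 43*55 + 55*(-40)) - 1*(-4943) = (252 + 3025 - 1440 + 2365 - 2200) + 4943 = 2002 + 4943 = 6945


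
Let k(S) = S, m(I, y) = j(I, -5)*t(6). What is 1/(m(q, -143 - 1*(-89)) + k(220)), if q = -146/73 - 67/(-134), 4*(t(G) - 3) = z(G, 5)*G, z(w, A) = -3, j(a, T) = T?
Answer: 2/455 ≈ 0.0043956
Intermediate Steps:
t(G) = 3 - 3*G/4 (t(G) = 3 + (-3*G)/4 = 3 - 3*G/4)
q = -3/2 (q = -146*1/73 - 67*(-1/134) = -2 + ½ = -3/2 ≈ -1.5000)
m(I, y) = 15/2 (m(I, y) = -5*(3 - ¾*6) = -5*(3 - 9/2) = -5*(-3/2) = 15/2)
1/(m(q, -143 - 1*(-89)) + k(220)) = 1/(15/2 + 220) = 1/(455/2) = 2/455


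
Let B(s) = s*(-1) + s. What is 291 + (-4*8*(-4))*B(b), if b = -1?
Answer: 291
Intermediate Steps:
B(s) = 0 (B(s) = -s + s = 0)
291 + (-4*8*(-4))*B(b) = 291 + (-4*8*(-4))*0 = 291 - 32*(-4)*0 = 291 + 128*0 = 291 + 0 = 291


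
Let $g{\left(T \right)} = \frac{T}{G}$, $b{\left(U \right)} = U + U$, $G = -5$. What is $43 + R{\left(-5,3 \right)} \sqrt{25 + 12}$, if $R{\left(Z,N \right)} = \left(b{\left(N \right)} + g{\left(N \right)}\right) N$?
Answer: $43 + \frac{81 \sqrt{37}}{5} \approx 141.54$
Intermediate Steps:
$b{\left(U \right)} = 2 U$
$g{\left(T \right)} = - \frac{T}{5}$ ($g{\left(T \right)} = \frac{T}{-5} = T \left(- \frac{1}{5}\right) = - \frac{T}{5}$)
$R{\left(Z,N \right)} = \frac{9 N^{2}}{5}$ ($R{\left(Z,N \right)} = \left(2 N - \frac{N}{5}\right) N = \frac{9 N}{5} N = \frac{9 N^{2}}{5}$)
$43 + R{\left(-5,3 \right)} \sqrt{25 + 12} = 43 + \frac{9 \cdot 3^{2}}{5} \sqrt{25 + 12} = 43 + \frac{9}{5} \cdot 9 \sqrt{37} = 43 + \frac{81 \sqrt{37}}{5}$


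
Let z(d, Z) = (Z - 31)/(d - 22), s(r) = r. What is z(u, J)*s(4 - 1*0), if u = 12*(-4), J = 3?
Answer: 8/5 ≈ 1.6000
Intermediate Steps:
u = -48
z(d, Z) = (-31 + Z)/(-22 + d)
z(u, J)*s(4 - 1*0) = ((-31 + 3)/(-22 - 48))*(4 - 1*0) = (-28/(-70))*(4 + 0) = -1/70*(-28)*4 = (⅖)*4 = 8/5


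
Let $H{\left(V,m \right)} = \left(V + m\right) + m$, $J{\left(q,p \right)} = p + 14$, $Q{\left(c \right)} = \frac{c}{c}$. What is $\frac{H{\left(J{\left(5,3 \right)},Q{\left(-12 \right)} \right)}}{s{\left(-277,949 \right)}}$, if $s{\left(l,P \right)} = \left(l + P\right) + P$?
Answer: $\frac{19}{1621} \approx 0.011721$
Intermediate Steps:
$s{\left(l,P \right)} = l + 2 P$ ($s{\left(l,P \right)} = \left(P + l\right) + P = l + 2 P$)
$Q{\left(c \right)} = 1$
$J{\left(q,p \right)} = 14 + p$
$H{\left(V,m \right)} = V + 2 m$
$\frac{H{\left(J{\left(5,3 \right)},Q{\left(-12 \right)} \right)}}{s{\left(-277,949 \right)}} = \frac{\left(14 + 3\right) + 2 \cdot 1}{-277 + 2 \cdot 949} = \frac{17 + 2}{-277 + 1898} = \frac{19}{1621}$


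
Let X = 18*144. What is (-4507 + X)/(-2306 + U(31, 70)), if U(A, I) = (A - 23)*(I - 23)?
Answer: 383/386 ≈ 0.99223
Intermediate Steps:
U(A, I) = (-23 + A)*(-23 + I)
X = 2592
(-4507 + X)/(-2306 + U(31, 70)) = (-4507 + 2592)/(-2306 + (529 - 23*31 - 23*70 + 31*70)) = -1915/(-2306 + (529 - 713 - 1610 + 2170)) = -1915/(-2306 + 376) = -1915/(-1930) = -1915*(-1/1930) = 383/386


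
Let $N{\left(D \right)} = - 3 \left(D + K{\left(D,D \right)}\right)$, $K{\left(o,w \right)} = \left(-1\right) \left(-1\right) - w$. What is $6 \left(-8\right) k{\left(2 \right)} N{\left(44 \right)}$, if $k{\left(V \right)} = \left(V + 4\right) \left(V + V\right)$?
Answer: $3456$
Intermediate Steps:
$K{\left(o,w \right)} = 1 - w$
$k{\left(V \right)} = 2 V \left(4 + V\right)$ ($k{\left(V \right)} = \left(4 + V\right) 2 V = 2 V \left(4 + V\right)$)
$N{\left(D \right)} = -3$ ($N{\left(D \right)} = - 3 \left(D - \left(-1 + D\right)\right) = \left(-3\right) 1 = -3$)
$6 \left(-8\right) k{\left(2 \right)} N{\left(44 \right)} = 6 \left(-8\right) 2 \cdot 2 \left(4 + 2\right) \left(-3\right) = - 48 \cdot 2 \cdot 2 \cdot 6 \left(-3\right) = \left(-48\right) 24 \left(-3\right) = \left(-1152\right) \left(-3\right) = 3456$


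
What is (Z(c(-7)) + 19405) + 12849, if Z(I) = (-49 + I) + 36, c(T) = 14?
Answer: 32255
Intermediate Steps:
Z(I) = -13 + I
(Z(c(-7)) + 19405) + 12849 = ((-13 + 14) + 19405) + 12849 = (1 + 19405) + 12849 = 19406 + 12849 = 32255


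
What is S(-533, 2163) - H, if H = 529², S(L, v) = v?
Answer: -277678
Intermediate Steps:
H = 279841
S(-533, 2163) - H = 2163 - 1*279841 = 2163 - 279841 = -277678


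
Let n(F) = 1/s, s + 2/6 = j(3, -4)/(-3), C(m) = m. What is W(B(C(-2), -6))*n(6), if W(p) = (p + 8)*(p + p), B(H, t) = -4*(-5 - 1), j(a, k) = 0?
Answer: -4608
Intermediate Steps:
s = -⅓ (s = -⅓ + 0/(-3) = -⅓ + 0*(-⅓) = -⅓ + 0 = -⅓ ≈ -0.33333)
B(H, t) = 24 (B(H, t) = -4*(-6) = 24)
W(p) = 2*p*(8 + p) (W(p) = (8 + p)*(2*p) = 2*p*(8 + p))
n(F) = -3 (n(F) = 1/(-⅓) = -3)
W(B(C(-2), -6))*n(6) = (2*24*(8 + 24))*(-3) = (2*24*32)*(-3) = 1536*(-3) = -4608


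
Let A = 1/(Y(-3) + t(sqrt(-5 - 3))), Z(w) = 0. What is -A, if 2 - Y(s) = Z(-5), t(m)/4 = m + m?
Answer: I/(2*(-I + 8*sqrt(2))) ≈ -0.003876 + 0.043852*I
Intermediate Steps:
t(m) = 8*m (t(m) = 4*(m + m) = 4*(2*m) = 8*m)
Y(s) = 2 (Y(s) = 2 - 1*0 = 2 + 0 = 2)
A = 1/(2 + 16*I*sqrt(2)) (A = 1/(2 + 8*sqrt(-5 - 3)) = 1/(2 + 8*sqrt(-8)) = 1/(2 + 8*(2*I*sqrt(2))) = 1/(2 + 16*I*sqrt(2)) ≈ 0.003876 - 0.043852*I)
-A = -(1/258 - 4*I*sqrt(2)/129) = -1/258 + 4*I*sqrt(2)/129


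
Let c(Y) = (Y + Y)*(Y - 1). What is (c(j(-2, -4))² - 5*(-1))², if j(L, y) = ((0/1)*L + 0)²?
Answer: 25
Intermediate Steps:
j(L, y) = 0 (j(L, y) = ((0*1)*L + 0)² = (0*L + 0)² = (0 + 0)² = 0² = 0)
c(Y) = 2*Y*(-1 + Y) (c(Y) = (2*Y)*(-1 + Y) = 2*Y*(-1 + Y))
(c(j(-2, -4))² - 5*(-1))² = ((2*0*(-1 + 0))² - 5*(-1))² = ((2*0*(-1))² + 5)² = (0² + 5)² = (0 + 5)² = 5² = 25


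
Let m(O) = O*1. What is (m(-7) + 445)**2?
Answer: 191844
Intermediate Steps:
m(O) = O
(m(-7) + 445)**2 = (-7 + 445)**2 = 438**2 = 191844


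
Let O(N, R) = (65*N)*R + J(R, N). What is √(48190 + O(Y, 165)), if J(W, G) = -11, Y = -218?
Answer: I*√2289871 ≈ 1513.2*I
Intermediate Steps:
O(N, R) = -11 + 65*N*R (O(N, R) = (65*N)*R - 11 = 65*N*R - 11 = -11 + 65*N*R)
√(48190 + O(Y, 165)) = √(48190 + (-11 + 65*(-218)*165)) = √(48190 + (-11 - 2338050)) = √(48190 - 2338061) = √(-2289871) = I*√2289871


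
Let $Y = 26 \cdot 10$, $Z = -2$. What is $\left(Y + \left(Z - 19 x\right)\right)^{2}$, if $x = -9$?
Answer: $184041$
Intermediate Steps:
$Y = 260$
$\left(Y + \left(Z - 19 x\right)\right)^{2} = \left(260 - -169\right)^{2} = \left(260 + \left(-2 + 171\right)\right)^{2} = \left(260 + 169\right)^{2} = 429^{2} = 184041$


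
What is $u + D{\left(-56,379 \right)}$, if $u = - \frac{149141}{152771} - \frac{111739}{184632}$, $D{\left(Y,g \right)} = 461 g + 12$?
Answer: $\frac{4928490540211951}{28206415272} \approx 1.7473 \cdot 10^{5}$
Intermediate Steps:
$D{\left(Y,g \right)} = 12 + 461 g$
$u = - \frac{44606679881}{28206415272}$ ($u = \left(-149141\right) \frac{1}{152771} - \frac{111739}{184632} = - \frac{149141}{152771} - \frac{111739}{184632} = - \frac{44606679881}{28206415272} \approx -1.5814$)
$u + D{\left(-56,379 \right)} = - \frac{44606679881}{28206415272} + \left(12 + 461 \cdot 379\right) = - \frac{44606679881}{28206415272} + \left(12 + 174719\right) = - \frac{44606679881}{28206415272} + 174731 = \frac{4928490540211951}{28206415272}$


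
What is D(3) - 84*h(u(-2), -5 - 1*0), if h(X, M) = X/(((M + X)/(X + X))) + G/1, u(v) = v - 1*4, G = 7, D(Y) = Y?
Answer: -387/11 ≈ -35.182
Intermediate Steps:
u(v) = -4 + v (u(v) = v - 4 = -4 + v)
h(X, M) = 7 + 2*X**2/(M + X) (h(X, M) = X/(((M + X)/(X + X))) + 7/1 = X/(((M + X)/((2*X)))) + 7*1 = X/(((M + X)*(1/(2*X)))) + 7 = X/(((M + X)/(2*X))) + 7 = X*(2*X/(M + X)) + 7 = 2*X**2/(M + X) + 7 = 7 + 2*X**2/(M + X))
D(3) - 84*h(u(-2), -5 - 1*0) = 3 - 84*(2*(-4 - 2)**2 + 7*(-5 - 1*0) + 7*(-4 - 2))/((-5 - 1*0) + (-4 - 2)) = 3 - 84*(2*(-6)**2 + 7*(-5 + 0) + 7*(-6))/((-5 + 0) - 6) = 3 - 84*(2*36 + 7*(-5) - 42)/(-5 - 6) = 3 - 84*(72 - 35 - 42)/(-11) = 3 - (-84)*(-5)/11 = 3 - 84*5/11 = 3 - 420/11 = -387/11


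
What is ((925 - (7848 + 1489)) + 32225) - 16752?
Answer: 7061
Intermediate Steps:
((925 - (7848 + 1489)) + 32225) - 16752 = ((925 - 1*9337) + 32225) - 16752 = ((925 - 9337) + 32225) - 16752 = (-8412 + 32225) - 16752 = 23813 - 16752 = 7061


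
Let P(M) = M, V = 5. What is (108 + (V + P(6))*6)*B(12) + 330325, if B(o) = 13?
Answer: 332587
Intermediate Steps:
(108 + (V + P(6))*6)*B(12) + 330325 = (108 + (5 + 6)*6)*13 + 330325 = (108 + 11*6)*13 + 330325 = (108 + 66)*13 + 330325 = 174*13 + 330325 = 2262 + 330325 = 332587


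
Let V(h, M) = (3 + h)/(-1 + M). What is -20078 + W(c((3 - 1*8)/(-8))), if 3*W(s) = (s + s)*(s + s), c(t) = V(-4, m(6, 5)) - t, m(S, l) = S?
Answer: -8030837/400 ≈ -20077.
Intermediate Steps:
V(h, M) = (3 + h)/(-1 + M)
c(t) = -⅕ - t (c(t) = (3 - 4)/(-1 + 6) - t = -1/5 - t = (⅕)*(-1) - t = -⅕ - t)
W(s) = 4*s²/3 (W(s) = ((s + s)*(s + s))/3 = ((2*s)*(2*s))/3 = (4*s²)/3 = 4*s²/3)
-20078 + W(c((3 - 1*8)/(-8))) = -20078 + 4*(-⅕ - (3 - 1*8)/(-8))²/3 = -20078 + 4*(-⅕ - (3 - 8)*(-1)/8)²/3 = -20078 + 4*(-⅕ - (-5)*(-1)/8)²/3 = -20078 + 4*(-⅕ - 1*5/8)²/3 = -20078 + 4*(-⅕ - 5/8)²/3 = -20078 + 4*(-33/40)²/3 = -20078 + (4/3)*(1089/1600) = -20078 + 363/400 = -8030837/400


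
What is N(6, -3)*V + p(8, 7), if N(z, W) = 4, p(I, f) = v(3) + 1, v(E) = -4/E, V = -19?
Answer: -229/3 ≈ -76.333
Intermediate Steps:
p(I, f) = -⅓ (p(I, f) = -4/3 + 1 = -⅓)
N(6, -3)*V + p(8, 7) = 4*(-19) - ⅓ = -76 - ⅓ = -229/3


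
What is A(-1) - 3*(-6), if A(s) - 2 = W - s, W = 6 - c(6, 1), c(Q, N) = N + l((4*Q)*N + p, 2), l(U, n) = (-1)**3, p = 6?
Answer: 27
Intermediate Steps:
l(U, n) = -1
c(Q, N) = -1 + N (c(Q, N) = N - 1 = -1 + N)
W = 6 (W = 6 - (-1 + 1) = 6 - 1*0 = 6 + 0 = 6)
A(s) = 8 - s (A(s) = 2 + (6 - s) = 8 - s)
A(-1) - 3*(-6) = (8 - 1*(-1)) - 3*(-6) = (8 + 1) + 18 = 9 + 18 = 27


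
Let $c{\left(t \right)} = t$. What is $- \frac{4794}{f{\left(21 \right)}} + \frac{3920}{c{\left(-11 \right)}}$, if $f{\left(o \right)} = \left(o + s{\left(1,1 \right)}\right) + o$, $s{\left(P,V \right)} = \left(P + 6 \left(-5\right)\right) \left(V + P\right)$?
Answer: $- \frac{4993}{88} \approx -56.739$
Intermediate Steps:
$s{\left(P,V \right)} = \left(-30 + P\right) \left(P + V\right)$ ($s{\left(P,V \right)} = \left(P - 30\right) \left(P + V\right) = \left(-30 + P\right) \left(P + V\right)$)
$f{\left(o \right)} = -58 + 2 o$ ($f{\left(o \right)} = \left(o + \left(1^{2} - 30 - 30 + 1 \cdot 1\right)\right) + o = \left(o + \left(1 - 30 - 30 + 1\right)\right) + o = \left(o - 58\right) + o = \left(-58 + o\right) + o = -58 + 2 o$)
$- \frac{4794}{f{\left(21 \right)}} + \frac{3920}{c{\left(-11 \right)}} = - \frac{4794}{-58 + 2 \cdot 21} + \frac{3920}{-11} = - \frac{4794}{-58 + 42} + 3920 \left(- \frac{1}{11}\right) = - \frac{4794}{-16} - \frac{3920}{11} = \left(-4794\right) \left(- \frac{1}{16}\right) - \frac{3920}{11} = \frac{2397}{8} - \frac{3920}{11} = - \frac{4993}{88}$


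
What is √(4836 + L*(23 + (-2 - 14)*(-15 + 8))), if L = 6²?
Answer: 4*√606 ≈ 98.468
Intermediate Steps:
L = 36
√(4836 + L*(23 + (-2 - 14)*(-15 + 8))) = √(4836 + 36*(23 + (-2 - 14)*(-15 + 8))) = √(4836 + 36*(23 - 16*(-7))) = √(4836 + 36*(23 + 112)) = √(4836 + 36*135) = √(4836 + 4860) = √9696 = 4*√606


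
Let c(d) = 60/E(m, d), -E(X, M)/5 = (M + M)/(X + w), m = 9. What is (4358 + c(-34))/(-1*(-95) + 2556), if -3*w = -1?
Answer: 74114/45067 ≈ 1.6445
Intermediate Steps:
w = ⅓ (w = -⅓*(-1) = ⅓ ≈ 0.33333)
E(X, M) = -10*M/(⅓ + X) (E(X, M) = -5*(M + M)/(X + ⅓) = -5*2*M/(⅓ + X) = -10*M/(⅓ + X))
c(d) = -56/d (c(d) = 60/((-30*d/(1 + 3*9))) = 60/((-30*d/(1 + 27))) = 60/((-30*d/28)) = 60/((-30*d*1/28)) = 60/((-15*d/14)) = 60*(-14/(15*d)) = -56/d)
(4358 + c(-34))/(-1*(-95) + 2556) = (4358 - 56/(-34))/(-1*(-95) + 2556) = (4358 - 56*(-1/34))/(95 + 2556) = (4358 + 28/17)/2651 = (74114/17)*(1/2651) = 74114/45067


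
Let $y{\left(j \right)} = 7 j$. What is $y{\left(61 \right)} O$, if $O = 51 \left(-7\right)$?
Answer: $-152439$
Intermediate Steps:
$O = -357$
$y{\left(61 \right)} O = 7 \cdot 61 \left(-357\right) = 427 \left(-357\right) = -152439$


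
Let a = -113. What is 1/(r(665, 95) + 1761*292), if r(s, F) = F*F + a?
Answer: 1/523124 ≈ 1.9116e-6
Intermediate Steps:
r(s, F) = -113 + F² (r(s, F) = F*F - 113 = F² - 113 = -113 + F²)
1/(r(665, 95) + 1761*292) = 1/((-113 + 95²) + 1761*292) = 1/((-113 + 9025) + 514212) = 1/(8912 + 514212) = 1/523124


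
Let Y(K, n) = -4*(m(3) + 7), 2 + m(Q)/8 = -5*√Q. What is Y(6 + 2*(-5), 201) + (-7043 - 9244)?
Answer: -16251 + 160*√3 ≈ -15974.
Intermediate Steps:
m(Q) = -16 - 40*√Q (m(Q) = -16 + 8*(-5*√Q) = -16 - 40*√Q)
Y(K, n) = 36 + 160*√3 (Y(K, n) = -4*((-16 - 40*√3) + 7) = -4*(-9 - 40*√3) = 36 + 160*√3)
Y(6 + 2*(-5), 201) + (-7043 - 9244) = (36 + 160*√3) + (-7043 - 9244) = (36 + 160*√3) - 16287 = -16251 + 160*√3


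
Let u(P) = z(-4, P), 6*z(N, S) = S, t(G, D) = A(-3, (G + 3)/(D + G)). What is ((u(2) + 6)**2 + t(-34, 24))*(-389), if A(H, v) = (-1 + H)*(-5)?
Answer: -210449/9 ≈ -23383.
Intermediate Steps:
A(H, v) = 5 - 5*H
t(G, D) = 20 (t(G, D) = 5 - 5*(-3) = 5 + 15 = 20)
z(N, S) = S/6
u(P) = P/6
((u(2) + 6)**2 + t(-34, 24))*(-389) = (((1/6)*2 + 6)**2 + 20)*(-389) = ((1/3 + 6)**2 + 20)*(-389) = ((19/3)**2 + 20)*(-389) = (361/9 + 20)*(-389) = (541/9)*(-389) = -210449/9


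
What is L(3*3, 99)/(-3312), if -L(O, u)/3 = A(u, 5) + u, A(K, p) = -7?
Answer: 1/12 ≈ 0.083333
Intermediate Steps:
L(O, u) = 21 - 3*u (L(O, u) = -3*(-7 + u) = 21 - 3*u)
L(3*3, 99)/(-3312) = (21 - 3*99)/(-3312) = (21 - 297)*(-1/3312) = -276*(-1/3312) = 1/12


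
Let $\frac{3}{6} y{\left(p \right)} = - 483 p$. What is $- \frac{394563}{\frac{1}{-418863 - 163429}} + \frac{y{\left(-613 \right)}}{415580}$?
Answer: $\frac{47739935022200919}{207790} \approx 2.2975 \cdot 10^{11}$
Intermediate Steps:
$y{\left(p \right)} = - 966 p$ ($y{\left(p \right)} = 2 \left(- 483 p\right) = - 966 p$)
$- \frac{394563}{\frac{1}{-418863 - 163429}} + \frac{y{\left(-613 \right)}}{415580} = - \frac{394563}{\frac{1}{-418863 - 163429}} + \frac{\left(-966\right) \left(-613\right)}{415580} = - \frac{394563}{\frac{1}{-582292}} + 592158 \cdot \frac{1}{415580} = - \frac{394563}{- \frac{1}{582292}} + \frac{296079}{207790} = \left(-394563\right) \left(-582292\right) + \frac{296079}{207790} = 229750878396 + \frac{296079}{207790} = \frac{47739935022200919}{207790}$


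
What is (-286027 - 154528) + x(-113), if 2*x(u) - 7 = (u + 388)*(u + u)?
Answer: -943253/2 ≈ -4.7163e+5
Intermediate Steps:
x(u) = 7/2 + u*(388 + u) (x(u) = 7/2 + ((u + 388)*(u + u))/2 = 7/2 + ((388 + u)*(2*u))/2 = 7/2 + (2*u*(388 + u))/2 = 7/2 + u*(388 + u))
(-286027 - 154528) + x(-113) = (-286027 - 154528) + (7/2 + (-113)**2 + 388*(-113)) = -440555 + (7/2 + 12769 - 43844) = -440555 - 62143/2 = -943253/2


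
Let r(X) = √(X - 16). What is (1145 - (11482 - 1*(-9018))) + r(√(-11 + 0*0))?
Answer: -19355 + √(-16 + I*√11) ≈ -19355.0 + 4.0212*I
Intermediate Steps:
r(X) = √(-16 + X)
(1145 - (11482 - 1*(-9018))) + r(√(-11 + 0*0)) = (1145 - (11482 - 1*(-9018))) + √(-16 + √(-11 + 0*0)) = (1145 - (11482 + 9018)) + √(-16 + √(-11 + 0)) = (1145 - 1*20500) + √(-16 + √(-11)) = (1145 - 20500) + √(-16 + I*√11) = -19355 + √(-16 + I*√11)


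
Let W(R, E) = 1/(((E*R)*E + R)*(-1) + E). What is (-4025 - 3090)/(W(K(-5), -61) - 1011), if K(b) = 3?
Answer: 79880105/11350498 ≈ 7.0376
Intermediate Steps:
W(R, E) = 1/(E - R - R*E²) (W(R, E) = 1/((R*E² + R)*(-1) + E) = 1/((R + R*E²)*(-1) + E) = 1/((-R - R*E²) + E) = 1/(E - R - R*E²))
(-4025 - 3090)/(W(K(-5), -61) - 1011) = (-4025 - 3090)/(-1/(3 - 1*(-61) + 3*(-61)²) - 1011) = -7115/(-1/(3 + 61 + 3*3721) - 1011) = -7115/(-1/(3 + 61 + 11163) - 1011) = -7115/(-1/11227 - 1011) = -7115/(-11350498/11227) = -7115*(-11227/11350498) = 79880105/11350498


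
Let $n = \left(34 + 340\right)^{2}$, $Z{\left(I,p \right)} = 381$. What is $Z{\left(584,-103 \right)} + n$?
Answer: $140257$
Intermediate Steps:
$n = 139876$ ($n = 374^{2} = 139876$)
$Z{\left(584,-103 \right)} + n = 381 + 139876 = 140257$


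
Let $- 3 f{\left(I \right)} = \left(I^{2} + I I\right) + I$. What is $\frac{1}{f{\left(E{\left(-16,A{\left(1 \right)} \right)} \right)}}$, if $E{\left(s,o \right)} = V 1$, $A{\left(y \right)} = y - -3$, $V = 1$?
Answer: $-1$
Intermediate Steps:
$A{\left(y \right)} = 3 + y$ ($A{\left(y \right)} = y + 3 = 3 + y$)
$E{\left(s,o \right)} = 1$ ($E{\left(s,o \right)} = 1 \cdot 1 = 1$)
$f{\left(I \right)} = - \frac{2 I^{2}}{3} - \frac{I}{3}$ ($f{\left(I \right)} = - \frac{\left(I^{2} + I I\right) + I}{3} = - \frac{\left(I^{2} + I^{2}\right) + I}{3} = - \frac{2 I^{2} + I}{3} = - \frac{I + 2 I^{2}}{3} = - \frac{2 I^{2}}{3} - \frac{I}{3}$)
$\frac{1}{f{\left(E{\left(-16,A{\left(1 \right)} \right)} \right)}} = \frac{1}{\left(- \frac{1}{3}\right) 1 \left(1 + 2 \cdot 1\right)} = \frac{1}{\left(- \frac{1}{3}\right) 1 \left(1 + 2\right)} = \frac{1}{\left(- \frac{1}{3}\right) 1 \cdot 3} = \frac{1}{-1} = -1$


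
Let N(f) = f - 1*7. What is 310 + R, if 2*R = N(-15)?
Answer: 299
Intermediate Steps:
N(f) = -7 + f (N(f) = f - 7 = -7 + f)
R = -11 (R = (-7 - 15)/2 = (½)*(-22) = -11)
310 + R = 310 - 11 = 299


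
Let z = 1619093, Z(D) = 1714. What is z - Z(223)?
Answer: 1617379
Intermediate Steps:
z - Z(223) = 1619093 - 1*1714 = 1619093 - 1714 = 1617379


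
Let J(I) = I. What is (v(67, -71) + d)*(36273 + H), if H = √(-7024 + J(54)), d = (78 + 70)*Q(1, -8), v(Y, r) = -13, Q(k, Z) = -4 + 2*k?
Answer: -11208357 - 309*I*√6970 ≈ -1.1208e+7 - 25797.0*I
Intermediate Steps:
d = -296 (d = (78 + 70)*(-4 + 2*1) = 148*(-4 + 2) = 148*(-2) = -296)
H = I*√6970 (H = √(-7024 + 54) = √(-6970) = I*√6970 ≈ 83.487*I)
(v(67, -71) + d)*(36273 + H) = (-13 - 296)*(36273 + I*√6970) = -309*(36273 + I*√6970) = -11208357 - 309*I*√6970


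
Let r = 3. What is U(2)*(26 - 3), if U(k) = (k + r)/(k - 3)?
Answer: -115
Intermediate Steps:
U(k) = (3 + k)/(-3 + k) (U(k) = (k + 3)/(k - 3) = (3 + k)/(-3 + k))
U(2)*(26 - 3) = ((3 + 2)/(-3 + 2))*(26 - 3) = (5/(-1))*23 = -1*5*23 = -5*23 = -115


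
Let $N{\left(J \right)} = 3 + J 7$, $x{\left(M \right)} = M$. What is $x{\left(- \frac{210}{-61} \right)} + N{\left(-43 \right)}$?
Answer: $- \frac{17968}{61} \approx -294.56$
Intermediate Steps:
$N{\left(J \right)} = 3 + 7 J$
$x{\left(- \frac{210}{-61} \right)} + N{\left(-43 \right)} = - \frac{210}{-61} + \left(3 + 7 \left(-43\right)\right) = \left(-210\right) \left(- \frac{1}{61}\right) + \left(3 - 301\right) = \frac{210}{61} - 298 = - \frac{17968}{61}$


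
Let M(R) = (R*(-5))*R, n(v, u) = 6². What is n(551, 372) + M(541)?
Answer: -1463369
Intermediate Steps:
n(v, u) = 36
M(R) = -5*R² (M(R) = (-5*R)*R = -5*R²)
n(551, 372) + M(541) = 36 - 5*541² = 36 - 5*292681 = 36 - 1463405 = -1463369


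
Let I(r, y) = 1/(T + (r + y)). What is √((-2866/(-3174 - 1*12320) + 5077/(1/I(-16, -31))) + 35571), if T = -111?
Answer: 3*√5916224097533474/1224026 ≈ 188.52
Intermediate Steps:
I(r, y) = 1/(-111 + r + y) (I(r, y) = 1/(-111 + (r + y)) = 1/(-111 + r + y))
√((-2866/(-3174 - 1*12320) + 5077/(1/I(-16, -31))) + 35571) = √((-2866/(-3174 - 1*12320) + 5077/(1/(1/(-111 - 16 - 31)))) + 35571) = √((-2866/(-3174 - 12320) + 5077/(1/(1/(-158)))) + 35571) = √((-2866/(-15494) + 5077/(1/(-1/158))) + 35571) = √((-2866*(-1/15494) + 5077/(-158)) + 35571) = √((1433/7747 + 5077*(-1/158)) + 35571) = √((1433/7747 - 5077/158) + 35571) = √(-39105105/1224026 + 35571) = √(43500723741/1224026) = 3*√5916224097533474/1224026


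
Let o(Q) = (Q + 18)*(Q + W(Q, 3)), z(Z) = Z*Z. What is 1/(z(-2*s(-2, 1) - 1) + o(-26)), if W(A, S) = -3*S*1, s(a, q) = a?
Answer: 1/289 ≈ 0.0034602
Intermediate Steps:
W(A, S) = -3*S
z(Z) = Z²
o(Q) = (-9 + Q)*(18 + Q) (o(Q) = (Q + 18)*(Q - 3*3) = (18 + Q)*(Q - 9) = (18 + Q)*(-9 + Q) = (-9 + Q)*(18 + Q))
1/(z(-2*s(-2, 1) - 1) + o(-26)) = 1/((-2*(-2) - 1)² + (-162 + (-26)² + 9*(-26))) = 1/((4 - 1)² + (-162 + 676 - 234)) = 1/(3² + 280) = 1/(9 + 280) = 1/289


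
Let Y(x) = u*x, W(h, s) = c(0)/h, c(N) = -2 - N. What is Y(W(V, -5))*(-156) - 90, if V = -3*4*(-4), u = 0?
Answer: -90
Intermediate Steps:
V = 48 (V = -12*(-4) = 48)
W(h, s) = -2/h (W(h, s) = (-2 - 1*0)/h = (-2 + 0)/h = -2/h)
Y(x) = 0 (Y(x) = 0*x = 0)
Y(W(V, -5))*(-156) - 90 = 0*(-156) - 90 = 0 - 90 = -90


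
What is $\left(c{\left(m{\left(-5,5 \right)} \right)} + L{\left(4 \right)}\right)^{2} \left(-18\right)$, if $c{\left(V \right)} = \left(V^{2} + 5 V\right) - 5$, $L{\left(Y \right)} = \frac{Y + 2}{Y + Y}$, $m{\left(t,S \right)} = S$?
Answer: $- \frac{301401}{8} \approx -37675.0$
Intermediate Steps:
$L{\left(Y \right)} = \frac{2 + Y}{2 Y}$
$c{\left(V \right)} = -5 + V^{2} + 5 V$
$\left(c{\left(m{\left(-5,5 \right)} \right)} + L{\left(4 \right)}\right)^{2} \left(-18\right) = \left(\left(-5 + 5^{2} + 5 \cdot 5\right) + \frac{2 + 4}{2 \cdot 4}\right)^{2} \left(-18\right) = \left(\left(-5 + 25 + 25\right) + \frac{1}{2} \cdot \frac{1}{4} \cdot 6\right)^{2} \left(-18\right) = \left(45 + \frac{3}{4}\right)^{2} \left(-18\right) = \left(\frac{183}{4}\right)^{2} \left(-18\right) = \frac{33489}{16} \left(-18\right) = - \frac{301401}{8}$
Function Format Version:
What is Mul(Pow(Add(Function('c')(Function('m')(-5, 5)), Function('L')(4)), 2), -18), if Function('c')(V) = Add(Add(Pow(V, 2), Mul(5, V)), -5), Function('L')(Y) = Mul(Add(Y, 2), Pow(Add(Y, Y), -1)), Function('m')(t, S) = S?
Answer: Rational(-301401, 8) ≈ -37675.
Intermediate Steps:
Function('L')(Y) = Mul(Rational(1, 2), Pow(Y, -1), Add(2, Y)) (Function('L')(Y) = Mul(Add(2, Y), Pow(Mul(2, Y), -1)) = Mul(Add(2, Y), Mul(Rational(1, 2), Pow(Y, -1))) = Mul(Rational(1, 2), Pow(Y, -1), Add(2, Y)))
Function('c')(V) = Add(-5, Pow(V, 2), Mul(5, V))
Mul(Pow(Add(Function('c')(Function('m')(-5, 5)), Function('L')(4)), 2), -18) = Mul(Pow(Add(Add(-5, Pow(5, 2), Mul(5, 5)), Mul(Rational(1, 2), Pow(4, -1), Add(2, 4))), 2), -18) = Mul(Pow(Add(Add(-5, 25, 25), Mul(Rational(1, 2), Rational(1, 4), 6)), 2), -18) = Mul(Pow(Add(45, Rational(3, 4)), 2), -18) = Mul(Pow(Rational(183, 4), 2), -18) = Mul(Rational(33489, 16), -18) = Rational(-301401, 8)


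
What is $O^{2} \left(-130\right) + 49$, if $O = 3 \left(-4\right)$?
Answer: $-18671$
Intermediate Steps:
$O = -12$
$O^{2} \left(-130\right) + 49 = \left(-12\right)^{2} \left(-130\right) + 49 = 144 \left(-130\right) + 49 = -18720 + 49 = -18671$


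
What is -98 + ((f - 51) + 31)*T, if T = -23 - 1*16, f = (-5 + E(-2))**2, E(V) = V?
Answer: -1229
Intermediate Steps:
f = 49 (f = (-5 - 2)**2 = (-7)**2 = 49)
T = -39 (T = -23 - 16 = -39)
-98 + ((f - 51) + 31)*T = -98 + ((49 - 51) + 31)*(-39) = -98 + (-2 + 31)*(-39) = -98 + 29*(-39) = -98 - 1131 = -1229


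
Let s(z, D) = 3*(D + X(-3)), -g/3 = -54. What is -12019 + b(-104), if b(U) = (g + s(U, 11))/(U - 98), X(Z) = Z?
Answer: -1214012/101 ≈ -12020.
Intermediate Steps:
g = 162 (g = -3*(-54) = 162)
s(z, D) = -9 + 3*D (s(z, D) = 3*(D - 3) = 3*(-3 + D) = -9 + 3*D)
b(U) = 186/(-98 + U) (b(U) = (162 + (-9 + 3*11))/(U - 98) = (162 + (-9 + 33))/(-98 + U) = (162 + 24)/(-98 + U) = 186/(-98 + U))
-12019 + b(-104) = -12019 + 186/(-98 - 104) = -12019 + 186/(-202) = -12019 + 186*(-1/202) = -12019 - 93/101 = -1214012/101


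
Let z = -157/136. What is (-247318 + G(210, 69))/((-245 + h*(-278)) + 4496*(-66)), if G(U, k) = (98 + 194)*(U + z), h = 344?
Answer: 6335393/13348842 ≈ 0.47460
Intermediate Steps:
z = -157/136 (z = -157*1/136 = -157/136 ≈ -1.1544)
G(U, k) = -11461/34 + 292*U (G(U, k) = (98 + 194)*(U - 157/136) = 292*(-157/136 + U) = -11461/34 + 292*U)
(-247318 + G(210, 69))/((-245 + h*(-278)) + 4496*(-66)) = (-247318 + (-11461/34 + 292*210))/((-245 + 344*(-278)) + 4496*(-66)) = (-247318 + (-11461/34 + 61320))/((-245 - 95632) - 296736) = (-247318 + 2073419/34)/(-95877 - 296736) = -6335393/34/(-392613) = -6335393/34*(-1/392613) = 6335393/13348842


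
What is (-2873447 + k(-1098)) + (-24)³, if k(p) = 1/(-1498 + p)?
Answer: -7495355517/2596 ≈ -2.8873e+6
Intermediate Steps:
(-2873447 + k(-1098)) + (-24)³ = (-2873447 + 1/(-1498 - 1098)) + (-24)³ = (-2873447 + 1/(-2596)) - 13824 = (-2873447 - 1/2596) - 13824 = -7459468413/2596 - 13824 = -7495355517/2596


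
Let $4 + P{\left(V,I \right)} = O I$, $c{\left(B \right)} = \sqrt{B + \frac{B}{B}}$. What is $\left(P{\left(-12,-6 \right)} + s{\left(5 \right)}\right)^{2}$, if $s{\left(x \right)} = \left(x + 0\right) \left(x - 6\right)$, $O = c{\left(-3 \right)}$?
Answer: $9 + 108 i \sqrt{2} \approx 9.0 + 152.74 i$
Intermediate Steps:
$c{\left(B \right)} = \sqrt{1 + B}$ ($c{\left(B \right)} = \sqrt{B + 1} = \sqrt{1 + B}$)
$O = i \sqrt{2}$ ($O = \sqrt{1 - 3} = \sqrt{-2} = i \sqrt{2} \approx 1.4142 i$)
$P{\left(V,I \right)} = -4 + i I \sqrt{2}$ ($P{\left(V,I \right)} = -4 + i \sqrt{2} I = -4 + i I \sqrt{2}$)
$s{\left(x \right)} = x \left(-6 + x\right)$
$\left(P{\left(-12,-6 \right)} + s{\left(5 \right)}\right)^{2} = \left(\left(-4 + i \left(-6\right) \sqrt{2}\right) + 5 \left(-6 + 5\right)\right)^{2} = \left(\left(-4 - 6 i \sqrt{2}\right) + 5 \left(-1\right)\right)^{2} = \left(\left(-4 - 6 i \sqrt{2}\right) - 5\right)^{2} = \left(-9 - 6 i \sqrt{2}\right)^{2}$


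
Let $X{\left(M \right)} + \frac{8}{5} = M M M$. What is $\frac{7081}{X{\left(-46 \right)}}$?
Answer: $- \frac{35405}{486688} \approx -0.072747$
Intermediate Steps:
$X{\left(M \right)} = - \frac{8}{5} + M^{3}$ ($X{\left(M \right)} = - \frac{8}{5} + M M M = - \frac{8}{5} + M^{2} M = - \frac{8}{5} + M^{3}$)
$\frac{7081}{X{\left(-46 \right)}} = \frac{7081}{- \frac{8}{5} + \left(-46\right)^{3}} = \frac{7081}{- \frac{8}{5} - 97336} = \frac{7081}{- \frac{486688}{5}} = 7081 \left(- \frac{5}{486688}\right) = - \frac{35405}{486688}$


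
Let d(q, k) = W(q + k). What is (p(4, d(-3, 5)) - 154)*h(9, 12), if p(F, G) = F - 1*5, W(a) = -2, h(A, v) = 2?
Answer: -310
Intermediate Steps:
d(q, k) = -2
p(F, G) = -5 + F (p(F, G) = F - 5 = -5 + F)
(p(4, d(-3, 5)) - 154)*h(9, 12) = ((-5 + 4) - 154)*2 = (-1 - 154)*2 = -155*2 = -310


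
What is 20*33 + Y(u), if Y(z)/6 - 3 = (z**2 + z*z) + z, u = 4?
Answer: 894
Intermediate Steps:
Y(z) = 18 + 6*z + 12*z**2 (Y(z) = 18 + 6*((z**2 + z*z) + z) = 18 + 6*((z**2 + z**2) + z) = 18 + 6*(2*z**2 + z) = 18 + 6*(z + 2*z**2) = 18 + (6*z + 12*z**2) = 18 + 6*z + 12*z**2)
20*33 + Y(u) = 20*33 + (18 + 6*4 + 12*4**2) = 660 + (18 + 24 + 12*16) = 660 + (18 + 24 + 192) = 660 + 234 = 894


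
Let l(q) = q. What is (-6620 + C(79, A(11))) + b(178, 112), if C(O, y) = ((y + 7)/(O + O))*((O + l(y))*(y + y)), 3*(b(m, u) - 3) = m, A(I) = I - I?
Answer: -19673/3 ≈ -6557.7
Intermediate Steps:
A(I) = 0
b(m, u) = 3 + m/3
C(O, y) = y*(7 + y)*(O + y)/O (C(O, y) = ((y + 7)/(O + O))*((O + y)*(y + y)) = ((7 + y)/((2*O)))*((O + y)*(2*y)) = ((7 + y)*(1/(2*O)))*(2*y*(O + y)) = ((7 + y)/(2*O))*(2*y*(O + y)) = y*(7 + y)*(O + y)/O)
(-6620 + C(79, A(11))) + b(178, 112) = (-6620 + 0*(0**2 + 7*0 + 79*(7 + 0))/79) + (3 + (1/3)*178) = (-6620 + 0*(1/79)*(0 + 0 + 79*7)) + (3 + 178/3) = (-6620 + 0*(1/79)*(0 + 0 + 553)) + 187/3 = (-6620 + 0*(1/79)*553) + 187/3 = (-6620 + 0) + 187/3 = -6620 + 187/3 = -19673/3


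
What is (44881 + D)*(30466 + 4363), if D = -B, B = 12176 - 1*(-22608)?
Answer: 351668413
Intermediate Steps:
B = 34784 (B = 12176 + 22608 = 34784)
D = -34784 (D = -1*34784 = -34784)
(44881 + D)*(30466 + 4363) = (44881 - 34784)*(30466 + 4363) = 10097*34829 = 351668413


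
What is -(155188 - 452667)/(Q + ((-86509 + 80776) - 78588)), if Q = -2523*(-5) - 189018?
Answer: -297479/260724 ≈ -1.1410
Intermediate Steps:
Q = -176403 (Q = 12615 - 189018 = -176403)
-(155188 - 452667)/(Q + ((-86509 + 80776) - 78588)) = -(155188 - 452667)/(-176403 + ((-86509 + 80776) - 78588)) = -(-297479)/(-176403 + (-5733 - 78588)) = -(-297479)/(-176403 - 84321) = -(-297479)/(-260724) = -(-297479)*(-1)/260724 = -1*297479/260724 = -297479/260724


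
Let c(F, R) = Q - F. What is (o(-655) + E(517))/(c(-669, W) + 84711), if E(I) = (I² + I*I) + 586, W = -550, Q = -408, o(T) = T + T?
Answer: 266927/42486 ≈ 6.2827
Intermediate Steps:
o(T) = 2*T
E(I) = 586 + 2*I² (E(I) = (I² + I²) + 586 = 2*I² + 586 = 586 + 2*I²)
c(F, R) = -408 - F
(o(-655) + E(517))/(c(-669, W) + 84711) = (2*(-655) + (586 + 2*517²))/((-408 - 1*(-669)) + 84711) = (-1310 + (586 + 2*267289))/((-408 + 669) + 84711) = (-1310 + (586 + 534578))/(261 + 84711) = (-1310 + 535164)/84972 = 533854*(1/84972) = 266927/42486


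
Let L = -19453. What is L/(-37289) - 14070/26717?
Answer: -100621/20331637 ≈ -0.0049490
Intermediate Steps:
L/(-37289) - 14070/26717 = -19453/(-37289) - 14070/26717 = -19453*(-1/37289) - 14070*1/26717 = 397/761 - 14070/26717 = -100621/20331637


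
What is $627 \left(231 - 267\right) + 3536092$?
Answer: $3513520$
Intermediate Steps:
$627 \left(231 - 267\right) + 3536092 = 627 \left(-36\right) + 3536092 = -22572 + 3536092 = 3513520$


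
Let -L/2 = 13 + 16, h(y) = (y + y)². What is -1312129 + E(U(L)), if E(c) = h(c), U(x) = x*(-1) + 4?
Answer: -1296753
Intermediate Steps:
h(y) = 4*y² (h(y) = (2*y)² = 4*y²)
L = -58 (L = -2*(13 + 16) = -2*29 = -58)
U(x) = 4 - x (U(x) = -x + 4 = 4 - x)
E(c) = 4*c²
-1312129 + E(U(L)) = -1312129 + 4*(4 - 1*(-58))² = -1312129 + 4*(4 + 58)² = -1312129 + 4*62² = -1312129 + 4*3844 = -1312129 + 15376 = -1296753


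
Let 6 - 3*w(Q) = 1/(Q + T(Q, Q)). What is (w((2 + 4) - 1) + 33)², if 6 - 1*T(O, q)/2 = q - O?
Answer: 3182656/2601 ≈ 1223.6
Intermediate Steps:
T(O, q) = 12 - 2*q + 2*O (T(O, q) = 12 - 2*(q - O) = 12 + (-2*q + 2*O) = 12 - 2*q + 2*O)
w(Q) = 2 - 1/(3*(12 + Q)) (w(Q) = 2 - 1/(3*(Q + (12 - 2*Q + 2*Q))) = 2 - 1/(3*(Q + 12)) = 2 - 1/(3*(12 + Q)))
(w((2 + 4) - 1) + 33)² = ((71 + 6*((2 + 4) - 1))/(3*(12 + ((2 + 4) - 1))) + 33)² = ((71 + 6*(6 - 1))/(3*(12 + (6 - 1))) + 33)² = ((71 + 6*5)/(3*(12 + 5)) + 33)² = ((⅓)*(71 + 30)/17 + 33)² = ((⅓)*(1/17)*101 + 33)² = (101/51 + 33)² = (1784/51)² = 3182656/2601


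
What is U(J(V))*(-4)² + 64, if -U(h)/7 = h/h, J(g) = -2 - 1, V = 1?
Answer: -48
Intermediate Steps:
J(g) = -3
U(h) = -7 (U(h) = -7*h/h = -7*1 = -7)
U(J(V))*(-4)² + 64 = -7*(-4)² + 64 = -7*16 + 64 = -112 + 64 = -48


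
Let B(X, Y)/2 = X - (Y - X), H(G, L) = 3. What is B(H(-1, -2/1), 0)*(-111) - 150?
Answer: -1482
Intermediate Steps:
B(X, Y) = -2*Y + 4*X (B(X, Y) = 2*(X - (Y - X)) = 2*(X + (X - Y)) = 2*(-Y + 2*X) = -2*Y + 4*X)
B(H(-1, -2/1), 0)*(-111) - 150 = (-2*0 + 4*3)*(-111) - 150 = (0 + 12)*(-111) - 150 = 12*(-111) - 150 = -1332 - 150 = -1482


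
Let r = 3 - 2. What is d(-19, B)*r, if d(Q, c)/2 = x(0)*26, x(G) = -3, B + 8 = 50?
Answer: -156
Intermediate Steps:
B = 42 (B = -8 + 50 = 42)
d(Q, c) = -156 (d(Q, c) = 2*(-3*26) = 2*(-78) = -156)
r = 1
d(-19, B)*r = -156*1 = -156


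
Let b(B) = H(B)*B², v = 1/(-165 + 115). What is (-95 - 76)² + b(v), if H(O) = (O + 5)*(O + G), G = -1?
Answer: 182756237301/6250000 ≈ 29241.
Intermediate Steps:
v = -1/50 (v = 1/(-50) = -1/50 ≈ -0.020000)
H(O) = (-1 + O)*(5 + O) (H(O) = (O + 5)*(O - 1) = (5 + O)*(-1 + O) = (-1 + O)*(5 + O))
b(B) = B²*(-5 + B² + 4*B) (b(B) = (-5 + B² + 4*B)*B² = B²*(-5 + B² + 4*B))
(-95 - 76)² + b(v) = (-95 - 76)² + (-1/50)²*(-5 + (-1/50)² + 4*(-1/50)) = (-171)² + (-5 + 1/2500 - 2/25)/2500 = 29241 + (1/2500)*(-12699/2500) = 29241 - 12699/6250000 = 182756237301/6250000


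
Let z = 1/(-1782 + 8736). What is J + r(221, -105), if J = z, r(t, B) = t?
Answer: 1536835/6954 ≈ 221.00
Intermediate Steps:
z = 1/6954 ≈ 0.00014380
J = 1/6954 ≈ 0.00014380
J + r(221, -105) = 1/6954 + 221 = 1536835/6954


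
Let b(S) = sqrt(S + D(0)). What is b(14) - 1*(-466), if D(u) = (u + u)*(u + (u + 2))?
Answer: 466 + sqrt(14) ≈ 469.74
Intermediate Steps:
D(u) = 2*u*(2 + 2*u) (D(u) = (2*u)*(u + (2 + u)) = (2*u)*(2 + 2*u) = 2*u*(2 + 2*u))
b(S) = sqrt(S) (b(S) = sqrt(S + 4*0*(1 + 0)) = sqrt(S + 4*0*1) = sqrt(S + 0) = sqrt(S))
b(14) - 1*(-466) = sqrt(14) - 1*(-466) = sqrt(14) + 466 = 466 + sqrt(14)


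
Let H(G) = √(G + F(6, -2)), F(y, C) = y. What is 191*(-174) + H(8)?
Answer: -33234 + √14 ≈ -33230.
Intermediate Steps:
H(G) = √(6 + G) (H(G) = √(G + 6) = √(6 + G))
191*(-174) + H(8) = 191*(-174) + √(6 + 8) = -33234 + √14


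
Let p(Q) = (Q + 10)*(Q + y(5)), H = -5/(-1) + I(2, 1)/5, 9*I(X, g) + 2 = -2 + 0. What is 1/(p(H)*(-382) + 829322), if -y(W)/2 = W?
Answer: 2025/1738074788 ≈ 1.1651e-6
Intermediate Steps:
y(W) = -2*W
I(X, g) = -4/9 (I(X, g) = -2/9 + (-2 + 0)/9 = -2/9 + (1/9)*(-2) = -2/9 - 2/9 = -4/9)
H = 221/45 (H = -5/(-1) - 4/9/5 = -5*(-1) - 4/9*1/5 = 5 - 4/45 = 221/45 ≈ 4.9111)
p(Q) = (-10 + Q)*(10 + Q) (p(Q) = (Q + 10)*(Q - 2*5) = (10 + Q)*(Q - 10) = (10 + Q)*(-10 + Q) = (-10 + Q)*(10 + Q))
1/(p(H)*(-382) + 829322) = 1/((-100 + (221/45)**2)*(-382) + 829322) = 1/((-100 + 48841/2025)*(-382) + 829322) = 1/(-153659/2025*(-382) + 829322) = 1/(58697738/2025 + 829322) = 1/(1738074788/2025) = 2025/1738074788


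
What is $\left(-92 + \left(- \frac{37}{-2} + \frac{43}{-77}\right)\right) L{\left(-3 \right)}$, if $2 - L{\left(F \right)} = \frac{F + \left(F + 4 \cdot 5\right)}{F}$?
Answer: $- \frac{114050}{231} \approx -493.72$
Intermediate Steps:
$L{\left(F \right)} = 2 - \frac{20 + 2 F}{F}$ ($L{\left(F \right)} = 2 - \frac{F + \left(F + 4 \cdot 5\right)}{F} = 2 - \frac{F + \left(F + 20\right)}{F} = 2 - \frac{F + \left(20 + F\right)}{F} = 2 - \frac{20 + 2 F}{F}$)
$\left(-92 + \left(- \frac{37}{-2} + \frac{43}{-77}\right)\right) L{\left(-3 \right)} = \left(-92 + \left(- \frac{37}{-2} + \frac{43}{-77}\right)\right) \left(- \frac{20}{-3}\right) = \left(-92 + \left(\left(-37\right) \left(- \frac{1}{2}\right) + 43 \left(- \frac{1}{77}\right)\right)\right) \left(\left(-20\right) \left(- \frac{1}{3}\right)\right) = \left(-92 + \left(\frac{37}{2} - \frac{43}{77}\right)\right) \frac{20}{3} = \left(-92 + \frac{2763}{154}\right) \frac{20}{3} = \left(- \frac{11405}{154}\right) \frac{20}{3} = - \frac{114050}{231}$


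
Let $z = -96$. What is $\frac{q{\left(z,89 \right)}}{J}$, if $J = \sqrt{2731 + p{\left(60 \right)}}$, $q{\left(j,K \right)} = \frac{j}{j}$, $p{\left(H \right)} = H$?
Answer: $\frac{\sqrt{2791}}{2791} \approx 0.018929$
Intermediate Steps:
$q{\left(j,K \right)} = 1$
$J = \sqrt{2791}$ ($J = \sqrt{2731 + 60} = \sqrt{2791} \approx 52.83$)
$\frac{q{\left(z,89 \right)}}{J} = 1 \frac{1}{\sqrt{2791}} = 1 \frac{\sqrt{2791}}{2791} = \frac{\sqrt{2791}}{2791}$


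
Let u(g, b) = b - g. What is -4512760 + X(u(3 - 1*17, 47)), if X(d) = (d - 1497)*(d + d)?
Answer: -4687952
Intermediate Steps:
X(d) = 2*d*(-1497 + d) (X(d) = (-1497 + d)*(2*d) = 2*d*(-1497 + d))
-4512760 + X(u(3 - 1*17, 47)) = -4512760 + 2*(47 - (3 - 1*17))*(-1497 + (47 - (3 - 1*17))) = -4512760 + 2*(47 - (3 - 17))*(-1497 + (47 - (3 - 17))) = -4512760 + 2*(47 - 1*(-14))*(-1497 + (47 - 1*(-14))) = -4512760 + 2*(47 + 14)*(-1497 + (47 + 14)) = -4512760 + 2*61*(-1497 + 61) = -4512760 + 2*61*(-1436) = -4512760 - 175192 = -4687952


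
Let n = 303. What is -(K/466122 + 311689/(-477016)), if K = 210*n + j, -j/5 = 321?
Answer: 19283030443/37057941992 ≈ 0.52035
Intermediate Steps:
j = -1605 (j = -5*321 = -1605)
K = 62025 (K = 210*303 - 1605 = 63630 - 1605 = 62025)
-(K/466122 + 311689/(-477016)) = -(62025/466122 + 311689/(-477016)) = -(62025*(1/466122) + 311689*(-1/477016)) = -(20675/155374 - 311689/477016) = -1*(-19283030443/37057941992) = 19283030443/37057941992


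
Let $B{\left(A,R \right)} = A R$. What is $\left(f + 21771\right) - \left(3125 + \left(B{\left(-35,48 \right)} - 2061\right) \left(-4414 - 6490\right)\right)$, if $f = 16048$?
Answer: $-40757170$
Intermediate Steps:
$\left(f + 21771\right) - \left(3125 + \left(B{\left(-35,48 \right)} - 2061\right) \left(-4414 - 6490\right)\right) = \left(16048 + 21771\right) - \left(3125 + \left(\left(-35\right) 48 - 2061\right) \left(-4414 - 6490\right)\right) = 37819 - \left(3125 + \left(-1680 - 2061\right) \left(-10904\right)\right) = 37819 - \left(3125 - -40791864\right) = 37819 - 40794989 = -40757170$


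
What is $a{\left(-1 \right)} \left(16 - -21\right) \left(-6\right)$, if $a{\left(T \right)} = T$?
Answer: $222$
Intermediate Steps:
$a{\left(-1 \right)} \left(16 - -21\right) \left(-6\right) = - (16 - -21) \left(-6\right) = - (16 + 21) \left(-6\right) = \left(-1\right) 37 \left(-6\right) = \left(-37\right) \left(-6\right) = 222$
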